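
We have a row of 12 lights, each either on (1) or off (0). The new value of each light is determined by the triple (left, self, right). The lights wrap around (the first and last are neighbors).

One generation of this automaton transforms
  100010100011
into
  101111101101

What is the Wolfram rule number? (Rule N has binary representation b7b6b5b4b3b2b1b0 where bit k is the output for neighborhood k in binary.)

position 11: 111 → 1  (bit 7 = 1)
position 0: 110 → 1  (bit 6 = 1)
position 5: 101 → 1  (bit 5 = 1)
position 1: 100 → 0  (bit 4 = 0)
position 10: 011 → 0  (bit 3 = 0)
position 4: 010 → 1  (bit 2 = 1)
position 3: 001 → 1  (bit 1 = 1)
position 2: 000 → 1  (bit 0 = 1)
bits b7..b0 = 11100111 = 231

231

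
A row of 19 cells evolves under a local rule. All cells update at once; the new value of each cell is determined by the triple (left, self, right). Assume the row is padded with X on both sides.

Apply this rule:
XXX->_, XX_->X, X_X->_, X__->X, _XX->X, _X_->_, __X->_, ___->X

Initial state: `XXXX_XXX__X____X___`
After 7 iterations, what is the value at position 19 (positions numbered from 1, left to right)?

___X_X_XX__XXX__XX_
XX_____XXX_X_XX_XX_
_XXXXX_X_X___XX_XX_
_X___X____XX_XX_XX_
__XX__XXX_XX_XX_XX_
X_XXX_X_X_XX_XX_XX_
X_X_X_____XX_XX_XX_
position 19 holds _

_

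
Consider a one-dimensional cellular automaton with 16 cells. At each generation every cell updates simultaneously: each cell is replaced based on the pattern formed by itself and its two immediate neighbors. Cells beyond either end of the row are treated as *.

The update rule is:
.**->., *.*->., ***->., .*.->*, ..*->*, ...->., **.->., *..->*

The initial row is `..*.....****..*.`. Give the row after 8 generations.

**..*...***....*

****...*....***.
....*.***..*....
*..**....****..*
.**..*..*....**.
...*******..*...
*.*.......****.*
..**.....*......
**..*...***....*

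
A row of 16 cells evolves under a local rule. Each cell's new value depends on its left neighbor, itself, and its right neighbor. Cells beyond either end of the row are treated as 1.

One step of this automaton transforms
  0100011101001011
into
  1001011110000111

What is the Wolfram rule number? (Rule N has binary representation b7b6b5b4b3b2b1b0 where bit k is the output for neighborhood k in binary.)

233

position 6: 111 → 1  (bit 7 = 1)
position 7: 110 → 1  (bit 6 = 1)
position 0: 101 → 1  (bit 5 = 1)
position 2: 100 → 0  (bit 4 = 0)
position 5: 011 → 1  (bit 3 = 1)
position 1: 010 → 0  (bit 2 = 0)
position 4: 001 → 0  (bit 1 = 0)
position 3: 000 → 1  (bit 0 = 1)
bits b7..b0 = 11101001 = 233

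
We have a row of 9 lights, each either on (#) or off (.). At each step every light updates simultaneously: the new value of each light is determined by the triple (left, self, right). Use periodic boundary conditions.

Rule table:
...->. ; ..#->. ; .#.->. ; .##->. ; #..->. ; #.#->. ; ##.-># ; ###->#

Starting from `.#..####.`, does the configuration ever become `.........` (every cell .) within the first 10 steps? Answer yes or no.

.....###.
......##.
.......#.
.........
all cells are . at step 4

yes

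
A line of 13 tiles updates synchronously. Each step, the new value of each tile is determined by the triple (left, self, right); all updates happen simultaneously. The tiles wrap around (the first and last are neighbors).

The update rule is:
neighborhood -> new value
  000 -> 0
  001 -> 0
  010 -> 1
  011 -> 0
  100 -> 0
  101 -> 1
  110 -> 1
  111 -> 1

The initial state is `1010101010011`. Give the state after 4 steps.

1111111110001
1111111110000
0111111110000
0011111110000

0011111110000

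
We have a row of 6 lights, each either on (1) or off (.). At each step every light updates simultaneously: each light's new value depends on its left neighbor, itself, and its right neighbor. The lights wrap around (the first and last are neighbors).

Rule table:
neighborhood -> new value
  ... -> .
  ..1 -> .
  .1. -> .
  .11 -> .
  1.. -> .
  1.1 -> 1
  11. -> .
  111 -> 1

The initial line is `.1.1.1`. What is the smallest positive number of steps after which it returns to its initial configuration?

1.1.1.
.1.1.1

2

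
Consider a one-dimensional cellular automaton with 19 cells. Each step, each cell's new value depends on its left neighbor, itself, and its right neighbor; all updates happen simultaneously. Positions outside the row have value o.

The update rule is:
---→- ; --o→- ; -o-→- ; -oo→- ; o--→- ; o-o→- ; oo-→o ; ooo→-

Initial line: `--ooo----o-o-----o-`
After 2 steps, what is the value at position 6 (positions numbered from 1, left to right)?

----o--------------
-------------------
position 6 holds -

-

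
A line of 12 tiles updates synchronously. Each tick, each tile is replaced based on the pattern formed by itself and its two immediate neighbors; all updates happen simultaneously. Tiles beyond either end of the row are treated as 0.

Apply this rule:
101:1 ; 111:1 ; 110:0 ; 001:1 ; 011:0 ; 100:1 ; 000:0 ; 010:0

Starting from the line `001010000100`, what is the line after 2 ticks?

010101001010
101010110101

101010110101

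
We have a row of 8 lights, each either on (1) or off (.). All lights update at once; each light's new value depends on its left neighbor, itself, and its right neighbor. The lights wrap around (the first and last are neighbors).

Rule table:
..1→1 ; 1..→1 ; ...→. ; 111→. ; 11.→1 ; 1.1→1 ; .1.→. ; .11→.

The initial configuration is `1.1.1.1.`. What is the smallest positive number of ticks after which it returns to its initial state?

.1.1.1.1
1.1.1.1.

2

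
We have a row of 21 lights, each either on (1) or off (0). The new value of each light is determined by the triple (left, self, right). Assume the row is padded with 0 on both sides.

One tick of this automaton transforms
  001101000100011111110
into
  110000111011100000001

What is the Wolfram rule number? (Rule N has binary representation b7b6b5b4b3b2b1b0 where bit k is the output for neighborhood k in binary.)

19

position 14: 111 → 0  (bit 7 = 0)
position 3: 110 → 0  (bit 6 = 0)
position 4: 101 → 0  (bit 5 = 0)
position 6: 100 → 1  (bit 4 = 1)
position 2: 011 → 0  (bit 3 = 0)
position 5: 010 → 0  (bit 2 = 0)
position 1: 001 → 1  (bit 1 = 1)
position 0: 000 → 1  (bit 0 = 1)
bits b7..b0 = 00010011 = 19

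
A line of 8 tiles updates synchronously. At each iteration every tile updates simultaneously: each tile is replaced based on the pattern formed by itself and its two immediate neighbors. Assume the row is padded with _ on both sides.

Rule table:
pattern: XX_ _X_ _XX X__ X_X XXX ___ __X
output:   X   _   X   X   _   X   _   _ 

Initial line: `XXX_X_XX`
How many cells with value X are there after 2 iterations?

iteration 1: XXX___XX
iteration 2: XXXX__XX
count of X: 6

6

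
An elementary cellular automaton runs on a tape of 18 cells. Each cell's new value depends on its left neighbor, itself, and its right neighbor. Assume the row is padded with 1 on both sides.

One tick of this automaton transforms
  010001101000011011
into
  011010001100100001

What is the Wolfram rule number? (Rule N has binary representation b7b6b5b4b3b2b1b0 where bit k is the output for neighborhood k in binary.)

position 17: 111 → 1  (bit 7 = 1)
position 6: 110 → 0  (bit 6 = 0)
position 0: 101 → 0  (bit 5 = 0)
position 2: 100 → 1  (bit 4 = 1)
position 5: 011 → 0  (bit 3 = 0)
position 1: 010 → 1  (bit 2 = 1)
position 4: 001 → 1  (bit 1 = 1)
position 3: 000 → 0  (bit 0 = 0)
bits b7..b0 = 10010110 = 150

150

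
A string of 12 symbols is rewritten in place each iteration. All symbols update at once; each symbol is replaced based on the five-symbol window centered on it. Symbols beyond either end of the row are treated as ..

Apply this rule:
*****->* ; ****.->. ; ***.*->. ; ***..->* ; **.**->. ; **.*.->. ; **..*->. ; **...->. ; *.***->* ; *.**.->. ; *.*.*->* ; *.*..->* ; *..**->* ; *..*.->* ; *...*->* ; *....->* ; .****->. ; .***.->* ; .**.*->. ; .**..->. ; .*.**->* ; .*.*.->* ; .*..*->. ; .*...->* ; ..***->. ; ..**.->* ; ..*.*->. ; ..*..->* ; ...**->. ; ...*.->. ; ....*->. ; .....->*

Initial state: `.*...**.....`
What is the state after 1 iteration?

.***.*..****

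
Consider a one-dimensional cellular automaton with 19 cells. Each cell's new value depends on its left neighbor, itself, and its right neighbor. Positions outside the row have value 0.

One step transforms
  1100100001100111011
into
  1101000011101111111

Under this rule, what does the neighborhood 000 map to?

0

At position 6 the neighborhood is 000; the next row has 0 there.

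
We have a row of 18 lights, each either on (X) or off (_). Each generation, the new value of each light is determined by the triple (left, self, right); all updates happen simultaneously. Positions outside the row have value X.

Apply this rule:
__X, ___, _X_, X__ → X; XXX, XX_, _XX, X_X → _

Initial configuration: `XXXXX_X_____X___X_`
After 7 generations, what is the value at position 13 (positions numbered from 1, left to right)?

X

______XXXXXXXXXXX_
XXXXXX____________
______XXXXXXXXXXXX
XXXXXX____________  (repeats generation 2; period 2)
generation 7: ______XXXXXXXXXXXX
position 13 holds X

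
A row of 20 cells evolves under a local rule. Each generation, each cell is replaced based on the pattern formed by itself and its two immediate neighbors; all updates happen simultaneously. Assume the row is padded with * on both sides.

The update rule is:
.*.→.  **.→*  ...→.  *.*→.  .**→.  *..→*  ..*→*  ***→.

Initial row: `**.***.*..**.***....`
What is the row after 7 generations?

.*...*..**.*...**..*
..*.*.**.*..*.*.***.
**.....*..**......*.
.**...*.**.**....*..
..**.*...*..**..*.**
**.*..*.*.**.***....
.*..**.....*...**..*

.*..**.....*...**..*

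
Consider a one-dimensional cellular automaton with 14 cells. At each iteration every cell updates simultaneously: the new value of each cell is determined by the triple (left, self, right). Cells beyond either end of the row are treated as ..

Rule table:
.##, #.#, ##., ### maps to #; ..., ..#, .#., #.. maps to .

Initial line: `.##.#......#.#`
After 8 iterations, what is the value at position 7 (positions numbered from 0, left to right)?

.###........#.
.###..........
.###..........  (fixed point — unchanged through iteration 8)
position 7 holds .

.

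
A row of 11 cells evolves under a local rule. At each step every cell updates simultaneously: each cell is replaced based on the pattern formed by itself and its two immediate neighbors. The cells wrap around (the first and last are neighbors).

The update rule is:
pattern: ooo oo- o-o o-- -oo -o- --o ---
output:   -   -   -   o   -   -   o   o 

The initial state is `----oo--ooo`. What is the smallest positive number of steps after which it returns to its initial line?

oooo--oo---
----oo--ooo

2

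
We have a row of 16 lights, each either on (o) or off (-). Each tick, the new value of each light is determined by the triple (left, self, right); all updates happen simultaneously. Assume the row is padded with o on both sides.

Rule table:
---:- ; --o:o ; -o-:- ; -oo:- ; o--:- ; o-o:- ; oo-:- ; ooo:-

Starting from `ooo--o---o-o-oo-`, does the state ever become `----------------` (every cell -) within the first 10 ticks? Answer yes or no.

----o---o-------
---o---o-------o
--o---o-------o-
-o---o-------o--
----o-------o--o
---o-------o--o-
--o-------o--o--
-o-------o--o--o
--------o--o--o-
-------o--o--o--
tick 10 is -------o--o--o--, still not uniform -

no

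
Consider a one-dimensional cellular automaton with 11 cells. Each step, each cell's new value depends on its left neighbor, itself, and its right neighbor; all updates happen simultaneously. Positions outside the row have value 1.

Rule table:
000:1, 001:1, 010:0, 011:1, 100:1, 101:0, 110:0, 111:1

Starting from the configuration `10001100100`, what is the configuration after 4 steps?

01111011011
01110010011
01101101111
01001001111

01001001111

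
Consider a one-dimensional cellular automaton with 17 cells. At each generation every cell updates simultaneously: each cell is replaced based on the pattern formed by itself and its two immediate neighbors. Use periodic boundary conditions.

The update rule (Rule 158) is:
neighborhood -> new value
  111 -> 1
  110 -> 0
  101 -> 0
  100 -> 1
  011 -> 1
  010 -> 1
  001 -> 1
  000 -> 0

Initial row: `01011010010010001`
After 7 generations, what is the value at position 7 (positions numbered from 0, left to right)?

1

generation 1: 01010011111111011
generation 2: 01011111111110010
generation 3: 11011111111101111
generation 4: 10011111111001111
generation 5: 01111111110111111
generation 6: 01111111100111110
generation 7: 11111111011111101
position 7 holds 1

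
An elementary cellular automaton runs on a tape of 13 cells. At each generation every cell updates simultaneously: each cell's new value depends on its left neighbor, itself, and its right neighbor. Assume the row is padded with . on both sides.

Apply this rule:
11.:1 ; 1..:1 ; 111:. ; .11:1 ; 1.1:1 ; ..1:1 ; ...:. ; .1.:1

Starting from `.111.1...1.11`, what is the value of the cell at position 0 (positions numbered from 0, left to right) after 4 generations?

11.1111.11111
1111..111...1
1..1111.11.11
1111..1111111
position 0 holds 1

1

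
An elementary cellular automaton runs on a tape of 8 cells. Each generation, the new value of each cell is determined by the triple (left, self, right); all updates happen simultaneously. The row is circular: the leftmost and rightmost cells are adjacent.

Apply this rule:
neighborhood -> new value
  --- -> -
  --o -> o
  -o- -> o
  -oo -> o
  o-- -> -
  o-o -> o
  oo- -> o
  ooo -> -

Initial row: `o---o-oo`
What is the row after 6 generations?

o--oooo-
o-oo--oo
oooo-oo-
o--ooooo
o-oo----
oooo---o

oooo---o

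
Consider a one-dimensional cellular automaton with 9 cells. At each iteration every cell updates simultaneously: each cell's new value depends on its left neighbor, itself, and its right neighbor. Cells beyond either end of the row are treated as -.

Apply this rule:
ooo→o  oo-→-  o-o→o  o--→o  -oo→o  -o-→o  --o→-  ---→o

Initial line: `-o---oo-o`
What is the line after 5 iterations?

-oooo-oo-

iteration 1: -ooo-o-oo
iteration 2: -oo-oooo-
iteration 3: -o-oooo-o
iteration 4: -ooooo-oo
iteration 5: -oooo-oo-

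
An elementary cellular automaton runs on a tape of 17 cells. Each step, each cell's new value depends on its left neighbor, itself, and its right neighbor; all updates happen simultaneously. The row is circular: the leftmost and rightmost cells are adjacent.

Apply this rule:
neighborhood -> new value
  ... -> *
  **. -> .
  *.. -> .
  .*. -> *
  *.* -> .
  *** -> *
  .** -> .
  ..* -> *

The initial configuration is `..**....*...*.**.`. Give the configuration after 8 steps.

step 1: **...****.***....
step 2: ...**.**...*..***
step 3: .**......***.*.*.
step 4: *...*****.*..*.*.
step 5: *.**.***..*.**.*.
step 6: *.....*..**....*.
step 7: *.*****.*...****.
step 8: *..***..*.**.**..

*..***..*.**.**..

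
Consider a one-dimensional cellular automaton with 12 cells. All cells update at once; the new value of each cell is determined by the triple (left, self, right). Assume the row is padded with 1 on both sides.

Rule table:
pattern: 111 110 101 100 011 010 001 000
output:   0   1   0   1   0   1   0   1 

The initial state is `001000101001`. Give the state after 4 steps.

101110101100
100010100110
111010110010
001010011010

001010011010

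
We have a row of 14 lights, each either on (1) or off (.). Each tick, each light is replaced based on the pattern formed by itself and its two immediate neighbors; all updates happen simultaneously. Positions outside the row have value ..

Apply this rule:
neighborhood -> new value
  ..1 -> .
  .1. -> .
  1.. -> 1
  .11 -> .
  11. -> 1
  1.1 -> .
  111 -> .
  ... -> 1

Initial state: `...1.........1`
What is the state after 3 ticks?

..11111111...1

11..11111111..
.11........111
..11111111...1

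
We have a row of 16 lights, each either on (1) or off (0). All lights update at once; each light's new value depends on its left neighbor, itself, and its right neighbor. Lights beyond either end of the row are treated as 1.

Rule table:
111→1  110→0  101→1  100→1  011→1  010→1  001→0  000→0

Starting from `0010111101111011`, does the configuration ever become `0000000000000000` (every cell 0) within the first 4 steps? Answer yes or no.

1011111011110111
0111110111101111
1111101111011111
1111011110111111
step 4 is 1111011110111111, still not uniform 0

no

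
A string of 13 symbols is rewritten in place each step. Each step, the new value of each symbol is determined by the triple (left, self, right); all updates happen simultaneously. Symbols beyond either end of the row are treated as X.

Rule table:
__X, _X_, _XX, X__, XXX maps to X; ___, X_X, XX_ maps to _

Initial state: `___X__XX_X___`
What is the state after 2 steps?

X_XXXXX__XX_X
__XXXX_XXX__X

__XXXX_XXX__X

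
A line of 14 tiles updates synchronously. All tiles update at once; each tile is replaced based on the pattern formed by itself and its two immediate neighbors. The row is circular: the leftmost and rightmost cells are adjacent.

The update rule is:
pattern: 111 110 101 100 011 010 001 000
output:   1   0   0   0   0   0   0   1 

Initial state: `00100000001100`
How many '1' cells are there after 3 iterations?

3

10001111100001
00100111001100
10000010000001
count of 1: 3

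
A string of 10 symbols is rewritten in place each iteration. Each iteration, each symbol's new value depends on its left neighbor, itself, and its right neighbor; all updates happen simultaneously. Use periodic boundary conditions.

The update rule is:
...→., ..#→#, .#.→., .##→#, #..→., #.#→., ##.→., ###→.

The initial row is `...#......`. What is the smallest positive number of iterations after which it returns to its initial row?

..#.......
.#........
#.........
.........#
........#.
.......#..
......#...
.....#....
....#.....
...#......

10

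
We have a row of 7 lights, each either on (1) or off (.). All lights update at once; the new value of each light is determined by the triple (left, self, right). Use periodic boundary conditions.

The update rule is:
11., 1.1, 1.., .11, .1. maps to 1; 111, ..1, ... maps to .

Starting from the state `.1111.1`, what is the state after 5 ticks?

111..11

11..111
.11.1..
.11111.
.1...11
111..11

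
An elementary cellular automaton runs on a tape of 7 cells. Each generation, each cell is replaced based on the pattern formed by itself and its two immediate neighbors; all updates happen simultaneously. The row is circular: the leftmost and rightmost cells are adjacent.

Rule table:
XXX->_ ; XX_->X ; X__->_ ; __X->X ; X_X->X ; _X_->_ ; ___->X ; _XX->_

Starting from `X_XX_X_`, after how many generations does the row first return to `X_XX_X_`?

generation 1: _X_XX_X
generation 2: X_X_XX_
generation 3: _X_X_XX
generation 4: X_X_X_X
generation 5: XX_X_X_
generation 6: _XX_X_X
generation 7: X_XX_X_

7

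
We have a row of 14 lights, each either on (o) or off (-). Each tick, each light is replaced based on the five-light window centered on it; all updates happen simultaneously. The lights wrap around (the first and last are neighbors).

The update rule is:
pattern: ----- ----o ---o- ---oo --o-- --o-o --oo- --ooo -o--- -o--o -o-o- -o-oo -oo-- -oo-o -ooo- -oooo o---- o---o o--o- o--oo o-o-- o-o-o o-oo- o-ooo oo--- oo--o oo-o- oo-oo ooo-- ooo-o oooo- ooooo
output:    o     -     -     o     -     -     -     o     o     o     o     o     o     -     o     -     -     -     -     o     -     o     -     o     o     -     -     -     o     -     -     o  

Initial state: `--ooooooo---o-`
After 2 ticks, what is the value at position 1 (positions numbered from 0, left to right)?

-

-oo-ooo-oo---o
o---oo---oo---
position 1 holds -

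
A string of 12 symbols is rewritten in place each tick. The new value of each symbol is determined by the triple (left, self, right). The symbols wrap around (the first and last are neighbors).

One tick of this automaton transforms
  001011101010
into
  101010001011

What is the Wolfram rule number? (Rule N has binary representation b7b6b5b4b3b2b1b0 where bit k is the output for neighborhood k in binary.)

29

position 5: 111 → 0  (bit 7 = 0)
position 6: 110 → 0  (bit 6 = 0)
position 3: 101 → 0  (bit 5 = 0)
position 11: 100 → 1  (bit 4 = 1)
position 4: 011 → 1  (bit 3 = 1)
position 2: 010 → 1  (bit 2 = 1)
position 1: 001 → 0  (bit 1 = 0)
position 0: 000 → 1  (bit 0 = 1)
bits b7..b0 = 00011101 = 29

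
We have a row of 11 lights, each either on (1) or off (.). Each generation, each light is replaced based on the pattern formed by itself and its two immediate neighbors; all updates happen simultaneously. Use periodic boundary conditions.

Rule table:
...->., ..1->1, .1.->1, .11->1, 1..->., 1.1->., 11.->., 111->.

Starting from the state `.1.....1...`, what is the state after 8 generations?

11....11...
1....11...1
....11...11
...11...11.
..11...11..
.11...11...
11...11....
1...11....1

1...11....1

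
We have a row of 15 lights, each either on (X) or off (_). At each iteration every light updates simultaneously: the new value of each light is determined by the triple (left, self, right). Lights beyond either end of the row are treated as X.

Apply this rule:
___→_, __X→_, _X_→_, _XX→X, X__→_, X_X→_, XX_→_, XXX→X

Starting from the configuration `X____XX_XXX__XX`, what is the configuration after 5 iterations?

_____X__XX___XX
________X____XX
_____________XX
_____________XX  (fixed point — unchanged through iteration 5)

_____________XX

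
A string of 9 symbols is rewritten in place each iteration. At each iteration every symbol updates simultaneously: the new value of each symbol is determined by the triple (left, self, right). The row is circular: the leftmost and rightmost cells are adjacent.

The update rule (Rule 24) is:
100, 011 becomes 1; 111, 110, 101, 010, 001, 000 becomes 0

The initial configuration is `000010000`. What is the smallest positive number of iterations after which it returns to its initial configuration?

000001000
000000100
000000010
000000001
100000000
010000000
001000000
000100000
000010000

9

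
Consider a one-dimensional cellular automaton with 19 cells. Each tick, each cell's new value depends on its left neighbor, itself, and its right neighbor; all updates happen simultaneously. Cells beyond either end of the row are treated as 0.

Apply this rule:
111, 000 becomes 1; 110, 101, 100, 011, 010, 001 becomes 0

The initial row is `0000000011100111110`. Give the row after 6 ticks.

1111000011100111100

tick 1: 1111111001000011100
tick 2: 0111110000011001001
tick 3: 0011100111000000000
tick 4: 1001000010011111111
tick 5: 0000011000001111110
tick 6: 1111000011100111100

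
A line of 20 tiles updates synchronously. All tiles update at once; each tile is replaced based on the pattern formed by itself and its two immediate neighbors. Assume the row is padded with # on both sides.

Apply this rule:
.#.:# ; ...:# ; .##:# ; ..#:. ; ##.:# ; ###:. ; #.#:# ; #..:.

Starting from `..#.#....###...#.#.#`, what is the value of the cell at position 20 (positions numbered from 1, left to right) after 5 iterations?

.

iteration 1: ..###.##.#.#.#.#####
iteration 2: ..#.############....
iteration 3: ..###..........#.##.
iteration 4: ..#.#.########.#####
iteration 5: ..#####......###....
position 20 holds .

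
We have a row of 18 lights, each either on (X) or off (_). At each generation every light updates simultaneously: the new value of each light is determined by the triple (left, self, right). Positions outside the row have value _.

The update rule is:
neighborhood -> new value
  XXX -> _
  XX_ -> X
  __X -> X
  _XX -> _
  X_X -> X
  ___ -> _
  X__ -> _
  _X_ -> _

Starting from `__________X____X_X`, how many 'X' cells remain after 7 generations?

3

_________X____X_X_
________X____X_X__
_______X____X_X___
______X____X_X____
_____X____X_X_____
____X____X_X______
___X____X_X_______
count of X: 3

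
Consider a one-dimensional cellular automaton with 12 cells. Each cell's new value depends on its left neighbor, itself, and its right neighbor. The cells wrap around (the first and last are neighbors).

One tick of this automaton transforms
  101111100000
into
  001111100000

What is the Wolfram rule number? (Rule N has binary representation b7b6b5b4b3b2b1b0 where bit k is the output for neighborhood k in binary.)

position 3: 111 → 1  (bit 7 = 1)
position 6: 110 → 1  (bit 6 = 1)
position 1: 101 → 0  (bit 5 = 0)
position 7: 100 → 0  (bit 4 = 0)
position 2: 011 → 1  (bit 3 = 1)
position 0: 010 → 0  (bit 2 = 0)
position 11: 001 → 0  (bit 1 = 0)
position 8: 000 → 0  (bit 0 = 0)
bits b7..b0 = 11001000 = 200

200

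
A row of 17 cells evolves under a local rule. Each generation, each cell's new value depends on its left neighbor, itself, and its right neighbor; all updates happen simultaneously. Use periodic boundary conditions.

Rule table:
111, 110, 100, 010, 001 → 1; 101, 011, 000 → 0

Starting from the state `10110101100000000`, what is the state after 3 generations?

generation 1: 10010100110000001
generation 2: 11110111011000010
generation 3: 01110011001100110

01110011001100110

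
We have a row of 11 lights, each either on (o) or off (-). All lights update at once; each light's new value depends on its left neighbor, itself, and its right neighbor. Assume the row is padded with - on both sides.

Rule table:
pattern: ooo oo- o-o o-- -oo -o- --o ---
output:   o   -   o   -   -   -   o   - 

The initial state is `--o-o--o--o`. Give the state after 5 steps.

step 1: -o-o--o--o-
step 2: o-o--o--o--
step 3: -o--o--o---
step 4: o--o--o----
step 5: --o--o-----

--o--o-----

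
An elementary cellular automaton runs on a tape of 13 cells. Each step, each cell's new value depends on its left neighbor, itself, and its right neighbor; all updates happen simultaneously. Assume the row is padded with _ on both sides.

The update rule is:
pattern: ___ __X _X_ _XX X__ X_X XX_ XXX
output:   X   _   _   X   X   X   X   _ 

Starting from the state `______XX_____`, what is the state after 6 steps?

__XX____XX_X_

XXXXX_XXXXXXX
X___XXX_____X
_XX_X_XXXXX__
_XXX_XX___XXX
_X_XXXXXX_X_X
__XX____XX_X_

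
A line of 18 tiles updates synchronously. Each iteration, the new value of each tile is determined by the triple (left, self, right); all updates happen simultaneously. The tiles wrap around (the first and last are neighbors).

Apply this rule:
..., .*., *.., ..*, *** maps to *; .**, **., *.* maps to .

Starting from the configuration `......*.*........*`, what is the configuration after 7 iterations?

*.***.***.***.****

*******.**********
******...*********
*****.***.********
****...*...*******
***.*******.******
**...*****...*****
*.***.***.***.****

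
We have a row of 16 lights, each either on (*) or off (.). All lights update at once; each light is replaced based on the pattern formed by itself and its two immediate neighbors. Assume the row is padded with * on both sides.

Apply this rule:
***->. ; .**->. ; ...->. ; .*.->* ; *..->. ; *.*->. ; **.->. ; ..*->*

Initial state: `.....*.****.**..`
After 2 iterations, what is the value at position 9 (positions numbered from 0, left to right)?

....**.........*
...*..........*.
position 9 holds .

.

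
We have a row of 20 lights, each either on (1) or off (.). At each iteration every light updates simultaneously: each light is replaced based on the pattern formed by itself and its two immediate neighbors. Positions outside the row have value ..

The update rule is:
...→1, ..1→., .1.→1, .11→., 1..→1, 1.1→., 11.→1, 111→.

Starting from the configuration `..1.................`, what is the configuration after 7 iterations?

1.111111111111111111
1..................1
111111111111111111.1
.................1.1
1111111111111111.1.1
...............1.1.1
11111111111111.1.1.1

11111111111111.1.1.1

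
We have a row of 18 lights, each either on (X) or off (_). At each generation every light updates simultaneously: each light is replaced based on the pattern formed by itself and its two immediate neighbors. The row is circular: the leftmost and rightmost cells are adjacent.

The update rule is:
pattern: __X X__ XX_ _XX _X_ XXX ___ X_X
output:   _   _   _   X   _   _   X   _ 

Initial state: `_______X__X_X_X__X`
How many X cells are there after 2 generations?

12

_XXXXX____________
_X_____XXXXXXXXXXX
count of X: 12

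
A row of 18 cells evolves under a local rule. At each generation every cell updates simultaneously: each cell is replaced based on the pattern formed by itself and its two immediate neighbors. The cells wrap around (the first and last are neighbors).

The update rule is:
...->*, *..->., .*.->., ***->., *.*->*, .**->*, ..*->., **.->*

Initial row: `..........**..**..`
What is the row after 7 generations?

*********.**..**.*
........****..****
.******.*..*..*..*
**....**..........
**.**.**.********.
**********......**
.........*.****.*.

.........*.****.*.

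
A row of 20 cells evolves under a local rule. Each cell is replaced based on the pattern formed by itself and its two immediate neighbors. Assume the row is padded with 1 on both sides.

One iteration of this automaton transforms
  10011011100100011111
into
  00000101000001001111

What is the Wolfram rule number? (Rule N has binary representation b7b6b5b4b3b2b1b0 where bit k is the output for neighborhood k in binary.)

position 7: 111 → 1  (bit 7 = 1)
position 0: 110 → 0  (bit 6 = 0)
position 5: 101 → 1  (bit 5 = 1)
position 1: 100 → 0  (bit 4 = 0)
position 3: 011 → 0  (bit 3 = 0)
position 11: 010 → 0  (bit 2 = 0)
position 2: 001 → 0  (bit 1 = 0)
position 13: 000 → 1  (bit 0 = 1)
bits b7..b0 = 10100001 = 161

161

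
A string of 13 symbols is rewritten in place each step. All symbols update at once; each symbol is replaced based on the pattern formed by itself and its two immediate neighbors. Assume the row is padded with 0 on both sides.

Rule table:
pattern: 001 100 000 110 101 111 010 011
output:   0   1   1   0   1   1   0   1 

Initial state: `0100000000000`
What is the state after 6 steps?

0011111111111
1011111111110
0111111111101
0111111111010
0111111110101
0111111101010

0111111101010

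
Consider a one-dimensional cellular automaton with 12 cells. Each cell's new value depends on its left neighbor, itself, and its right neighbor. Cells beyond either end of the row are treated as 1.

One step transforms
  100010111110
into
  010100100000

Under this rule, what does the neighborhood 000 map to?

0

At position 2 the neighborhood is 000; the next row has 0 there.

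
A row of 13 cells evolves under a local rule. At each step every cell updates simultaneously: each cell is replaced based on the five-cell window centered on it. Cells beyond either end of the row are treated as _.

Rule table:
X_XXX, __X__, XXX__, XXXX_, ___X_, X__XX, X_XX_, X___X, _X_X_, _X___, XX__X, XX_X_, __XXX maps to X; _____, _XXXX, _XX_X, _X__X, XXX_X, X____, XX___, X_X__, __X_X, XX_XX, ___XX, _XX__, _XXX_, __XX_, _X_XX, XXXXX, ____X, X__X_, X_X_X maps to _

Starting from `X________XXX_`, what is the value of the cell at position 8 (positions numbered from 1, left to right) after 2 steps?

step 1: XX_______X_X_
step 2: ________X_X_X
position 8 holds _

_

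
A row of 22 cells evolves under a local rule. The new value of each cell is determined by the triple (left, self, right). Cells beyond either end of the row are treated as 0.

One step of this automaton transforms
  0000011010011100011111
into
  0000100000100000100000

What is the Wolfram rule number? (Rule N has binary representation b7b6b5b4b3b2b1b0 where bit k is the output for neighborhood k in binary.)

2

position 12: 111 → 0  (bit 7 = 0)
position 6: 110 → 0  (bit 6 = 0)
position 7: 101 → 0  (bit 5 = 0)
position 9: 100 → 0  (bit 4 = 0)
position 5: 011 → 0  (bit 3 = 0)
position 8: 010 → 0  (bit 2 = 0)
position 4: 001 → 1  (bit 1 = 1)
position 0: 000 → 0  (bit 0 = 0)
bits b7..b0 = 00000010 = 2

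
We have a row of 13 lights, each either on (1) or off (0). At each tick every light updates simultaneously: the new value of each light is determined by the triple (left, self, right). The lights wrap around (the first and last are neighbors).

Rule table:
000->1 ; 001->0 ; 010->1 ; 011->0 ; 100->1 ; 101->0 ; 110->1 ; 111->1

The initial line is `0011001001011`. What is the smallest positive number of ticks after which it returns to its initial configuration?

26

tick 1: 1001101101001
tick 2: 1100100101100
tick 3: 0110110100110
tick 4: 0010010110011
tick 5: 1011010011001
tick 6: 1001011001100
tick 7: 1101001100110
tick 8: 0101100110010
tick 9: 0100110011011
tick 10: 0110011001001
tick 11: 0011001101101
tick 12: 1001100100101
tick 13: 1100110110100
tick 14: 0110010010110
tick 15: 0011011010011
tick 16: 1001001011001
tick 17: 1101101001100
tick 18: 0100101100110
tick 19: 0110100110011
tick 20: 0010110011001
tick 21: 1010011001101
tick 22: 1011001100100
tick 23: 1001100110110
tick 24: 1100110010010
tick 25: 0110011011010
tick 26: 0011001001011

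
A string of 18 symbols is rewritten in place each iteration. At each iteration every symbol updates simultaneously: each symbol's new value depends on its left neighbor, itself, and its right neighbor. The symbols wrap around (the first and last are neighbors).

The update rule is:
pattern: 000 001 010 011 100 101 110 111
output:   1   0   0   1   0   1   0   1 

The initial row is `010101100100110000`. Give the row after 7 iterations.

110101001111111111

001011000000100111
000110011110000110
110100011100110100
101001011000101000
010000110010010010
000110100000000000
110101001111111111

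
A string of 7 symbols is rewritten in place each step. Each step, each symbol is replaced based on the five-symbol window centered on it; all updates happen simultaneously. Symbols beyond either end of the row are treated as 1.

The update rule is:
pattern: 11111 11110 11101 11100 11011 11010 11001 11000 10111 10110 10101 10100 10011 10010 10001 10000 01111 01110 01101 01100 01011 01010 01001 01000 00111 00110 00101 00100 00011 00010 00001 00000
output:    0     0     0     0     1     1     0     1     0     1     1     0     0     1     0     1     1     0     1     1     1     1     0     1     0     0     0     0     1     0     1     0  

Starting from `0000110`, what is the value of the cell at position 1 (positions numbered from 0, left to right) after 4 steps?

0

1111011
0000101
1110010
0000101
position 1 holds 0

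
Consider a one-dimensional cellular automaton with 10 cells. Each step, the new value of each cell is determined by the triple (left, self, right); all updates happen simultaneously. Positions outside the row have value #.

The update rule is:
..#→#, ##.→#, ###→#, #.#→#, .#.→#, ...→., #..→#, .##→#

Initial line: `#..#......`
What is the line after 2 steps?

######..##

step 1: #####....#
step 2: ######..##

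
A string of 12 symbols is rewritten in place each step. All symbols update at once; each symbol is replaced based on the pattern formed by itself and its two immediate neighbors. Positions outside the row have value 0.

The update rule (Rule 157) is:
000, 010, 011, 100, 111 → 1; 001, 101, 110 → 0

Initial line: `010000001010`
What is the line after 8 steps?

010010101010

step 1: 011111101011
step 2: 011111001010
step 3: 011110101011
step 4: 011100101010
step 5: 011010101011
step 6: 010010101010
step 7: 011010101011  (repeats step 5; period 2)
step 8: 010010101010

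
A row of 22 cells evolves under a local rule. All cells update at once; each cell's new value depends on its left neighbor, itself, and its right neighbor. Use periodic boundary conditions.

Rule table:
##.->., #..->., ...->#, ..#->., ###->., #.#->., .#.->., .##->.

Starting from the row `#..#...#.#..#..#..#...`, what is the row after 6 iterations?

####...############...

.....#..............#.
####...############...
.....#..............#.  (repeats iteration 1; period 2)
iteration 6: ####...############...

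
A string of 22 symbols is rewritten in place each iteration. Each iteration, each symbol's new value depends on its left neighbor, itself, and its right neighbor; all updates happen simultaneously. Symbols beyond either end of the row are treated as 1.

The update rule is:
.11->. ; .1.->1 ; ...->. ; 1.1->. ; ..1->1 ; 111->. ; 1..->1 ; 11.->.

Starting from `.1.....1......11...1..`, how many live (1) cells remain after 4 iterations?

5

iteration 1: .11...111....1..1.1111
iteration 2: ...1.1...1..11111.....
iteration 3: 1.11.11.1111.....1...1
iteration 4: ............1...111.1.
count of 1: 5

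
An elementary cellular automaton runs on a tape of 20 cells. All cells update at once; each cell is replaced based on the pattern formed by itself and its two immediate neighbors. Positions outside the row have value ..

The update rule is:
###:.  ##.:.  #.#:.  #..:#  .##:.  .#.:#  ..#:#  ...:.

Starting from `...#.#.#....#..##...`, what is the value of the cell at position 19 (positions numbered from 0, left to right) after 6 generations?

generation 1: ..##.#.##..####..#..
generation 2: .#...#...##....####.
generation 3: ###.###.#..#..#....#
generation 4: ........########..##
generation 5: .......#........##..
generation 6: ......###......#..#.
position 19 holds .

.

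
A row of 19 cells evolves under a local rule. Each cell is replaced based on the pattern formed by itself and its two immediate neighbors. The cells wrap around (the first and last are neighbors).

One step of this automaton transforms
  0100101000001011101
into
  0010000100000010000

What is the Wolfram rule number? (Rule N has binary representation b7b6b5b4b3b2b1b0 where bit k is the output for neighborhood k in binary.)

24

position 15: 111 → 0  (bit 7 = 0)
position 16: 110 → 0  (bit 6 = 0)
position 0: 101 → 0  (bit 5 = 0)
position 2: 100 → 1  (bit 4 = 1)
position 14: 011 → 1  (bit 3 = 1)
position 1: 010 → 0  (bit 2 = 0)
position 3: 001 → 0  (bit 1 = 0)
position 8: 000 → 0  (bit 0 = 0)
bits b7..b0 = 00011000 = 24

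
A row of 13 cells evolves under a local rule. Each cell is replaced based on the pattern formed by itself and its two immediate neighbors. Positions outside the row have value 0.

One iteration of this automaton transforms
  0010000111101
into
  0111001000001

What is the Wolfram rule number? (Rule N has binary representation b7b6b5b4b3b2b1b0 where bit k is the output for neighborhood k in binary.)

22

position 8: 111 → 0  (bit 7 = 0)
position 10: 110 → 0  (bit 6 = 0)
position 11: 101 → 0  (bit 5 = 0)
position 3: 100 → 1  (bit 4 = 1)
position 7: 011 → 0  (bit 3 = 0)
position 2: 010 → 1  (bit 2 = 1)
position 1: 001 → 1  (bit 1 = 1)
position 0: 000 → 0  (bit 0 = 0)
bits b7..b0 = 00010110 = 22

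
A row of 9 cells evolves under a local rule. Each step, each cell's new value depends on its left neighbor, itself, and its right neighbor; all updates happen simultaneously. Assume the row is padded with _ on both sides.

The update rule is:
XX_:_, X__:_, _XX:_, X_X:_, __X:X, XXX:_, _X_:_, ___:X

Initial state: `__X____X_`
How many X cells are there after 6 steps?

step 1: XX__XXX__
step 2: ___X____X
step 3: XXX__XXX_
step 4: ____X____
step 5: XXXX__XXX
step 6: _____X___
count of X: 1

1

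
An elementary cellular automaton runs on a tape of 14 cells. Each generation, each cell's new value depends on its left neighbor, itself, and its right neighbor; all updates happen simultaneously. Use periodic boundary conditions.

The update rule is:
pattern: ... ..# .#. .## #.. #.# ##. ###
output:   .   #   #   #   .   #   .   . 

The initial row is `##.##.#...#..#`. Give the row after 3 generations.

##.##..##.##..

generation 1: ..##.##..##.##
generation 2: .##.##..##.##.
generation 3: ##.##..##.##..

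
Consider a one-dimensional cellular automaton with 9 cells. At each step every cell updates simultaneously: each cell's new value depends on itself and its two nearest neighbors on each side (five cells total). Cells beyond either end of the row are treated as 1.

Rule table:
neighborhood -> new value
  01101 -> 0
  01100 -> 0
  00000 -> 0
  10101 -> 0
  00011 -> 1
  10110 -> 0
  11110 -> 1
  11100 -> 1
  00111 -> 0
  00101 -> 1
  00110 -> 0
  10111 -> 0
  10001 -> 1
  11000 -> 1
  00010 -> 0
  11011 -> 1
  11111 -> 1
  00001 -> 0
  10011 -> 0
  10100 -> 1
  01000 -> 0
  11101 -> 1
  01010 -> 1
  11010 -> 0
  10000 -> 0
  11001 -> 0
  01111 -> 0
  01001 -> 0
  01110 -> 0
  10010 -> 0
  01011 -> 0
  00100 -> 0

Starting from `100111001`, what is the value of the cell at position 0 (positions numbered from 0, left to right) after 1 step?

100001000
position 0 holds 1

1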